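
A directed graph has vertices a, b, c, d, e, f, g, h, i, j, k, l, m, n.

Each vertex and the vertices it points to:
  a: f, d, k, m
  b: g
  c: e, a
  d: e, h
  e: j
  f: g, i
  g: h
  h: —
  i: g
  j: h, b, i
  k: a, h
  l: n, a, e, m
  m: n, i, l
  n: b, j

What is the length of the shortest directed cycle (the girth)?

2

For each vertex v, BFS finds the shortest path from v back to v.
The shortest such closed walk is a → k → a, length 2.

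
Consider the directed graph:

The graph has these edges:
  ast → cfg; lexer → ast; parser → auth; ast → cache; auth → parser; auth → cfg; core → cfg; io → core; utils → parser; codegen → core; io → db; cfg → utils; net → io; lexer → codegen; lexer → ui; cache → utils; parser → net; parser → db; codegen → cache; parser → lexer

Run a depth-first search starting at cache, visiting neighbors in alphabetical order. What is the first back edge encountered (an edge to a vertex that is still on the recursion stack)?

cfg->utils

DFS from cache (visiting neighbors in alphabetical order); mark gray on enter, black on exit:
cache gray
  utils gray
    parser gray
      auth gray
        cfg gray
          cfg→utils: utils is gray → back edge
First back edge: cfg → utils.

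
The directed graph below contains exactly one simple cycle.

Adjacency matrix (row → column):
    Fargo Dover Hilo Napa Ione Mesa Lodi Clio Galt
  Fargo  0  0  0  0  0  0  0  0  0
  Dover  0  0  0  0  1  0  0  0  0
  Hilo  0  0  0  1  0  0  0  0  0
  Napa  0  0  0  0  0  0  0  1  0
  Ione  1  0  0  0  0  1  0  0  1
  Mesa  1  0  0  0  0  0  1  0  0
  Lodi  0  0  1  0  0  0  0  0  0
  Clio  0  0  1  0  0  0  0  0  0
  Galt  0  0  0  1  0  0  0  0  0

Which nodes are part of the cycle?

Clio, Hilo, Napa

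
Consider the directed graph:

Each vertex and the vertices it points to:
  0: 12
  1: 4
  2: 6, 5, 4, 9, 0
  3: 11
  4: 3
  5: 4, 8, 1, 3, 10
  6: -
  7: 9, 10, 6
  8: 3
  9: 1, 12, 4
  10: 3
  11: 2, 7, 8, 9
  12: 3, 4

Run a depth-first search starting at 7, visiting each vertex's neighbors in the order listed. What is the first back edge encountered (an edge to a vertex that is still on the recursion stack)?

5->4

DFS from 7 (visiting each vertex's neighbors in the order listed); mark gray on enter, black on exit:
7 gray
  9 gray
    1 gray
      4 gray
        3 gray
          11 gray
            2 gray
              6 gray
              6 black
              5 gray
                5→4: 4 is gray → back edge
First back edge: 5 → 4.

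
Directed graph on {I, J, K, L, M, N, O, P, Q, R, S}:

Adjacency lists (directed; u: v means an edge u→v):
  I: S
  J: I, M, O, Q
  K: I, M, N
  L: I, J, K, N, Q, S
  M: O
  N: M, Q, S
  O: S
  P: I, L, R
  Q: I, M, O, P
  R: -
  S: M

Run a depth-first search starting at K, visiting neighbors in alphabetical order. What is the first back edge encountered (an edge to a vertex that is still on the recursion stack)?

DFS from K (visiting neighbors in alphabetical order); mark gray on enter, black on exit:
K gray
  I gray
    S gray
      M gray
        O gray
          O→S: S is gray → back edge
First back edge: O → S.

O->S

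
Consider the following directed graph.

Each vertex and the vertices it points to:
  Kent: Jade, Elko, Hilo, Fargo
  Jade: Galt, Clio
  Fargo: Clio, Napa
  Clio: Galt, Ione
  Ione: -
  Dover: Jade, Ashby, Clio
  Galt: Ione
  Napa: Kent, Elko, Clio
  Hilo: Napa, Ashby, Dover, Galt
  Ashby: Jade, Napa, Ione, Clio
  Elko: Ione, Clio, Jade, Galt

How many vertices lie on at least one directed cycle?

6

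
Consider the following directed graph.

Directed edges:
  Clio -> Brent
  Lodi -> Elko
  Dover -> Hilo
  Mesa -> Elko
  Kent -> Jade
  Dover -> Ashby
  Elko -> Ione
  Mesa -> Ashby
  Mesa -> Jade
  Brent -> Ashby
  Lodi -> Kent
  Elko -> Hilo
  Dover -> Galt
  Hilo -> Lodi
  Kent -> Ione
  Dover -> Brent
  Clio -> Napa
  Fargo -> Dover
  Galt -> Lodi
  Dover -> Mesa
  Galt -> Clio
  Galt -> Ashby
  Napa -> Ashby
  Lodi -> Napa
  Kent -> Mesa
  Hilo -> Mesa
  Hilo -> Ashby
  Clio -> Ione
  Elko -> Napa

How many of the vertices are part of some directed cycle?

A vertex is on a directed cycle iff it belongs to a strongly connected component of size ≥ 2 (or has a self-loop).
The vertices on cycles are {Elko, Hilo, Kent, Lodi, Mesa} — 5 in total.

5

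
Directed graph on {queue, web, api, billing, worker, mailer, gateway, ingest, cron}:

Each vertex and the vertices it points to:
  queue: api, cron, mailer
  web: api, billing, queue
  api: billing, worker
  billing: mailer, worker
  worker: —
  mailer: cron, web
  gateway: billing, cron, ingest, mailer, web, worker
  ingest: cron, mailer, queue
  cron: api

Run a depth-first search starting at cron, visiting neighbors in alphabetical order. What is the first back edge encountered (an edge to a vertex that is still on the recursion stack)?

mailer→cron

DFS from cron (visiting neighbors in alphabetical order); mark gray on enter, black on exit:
cron gray
  api gray
    billing gray
      mailer gray
        mailer→cron: cron is gray → back edge
First back edge: mailer → cron.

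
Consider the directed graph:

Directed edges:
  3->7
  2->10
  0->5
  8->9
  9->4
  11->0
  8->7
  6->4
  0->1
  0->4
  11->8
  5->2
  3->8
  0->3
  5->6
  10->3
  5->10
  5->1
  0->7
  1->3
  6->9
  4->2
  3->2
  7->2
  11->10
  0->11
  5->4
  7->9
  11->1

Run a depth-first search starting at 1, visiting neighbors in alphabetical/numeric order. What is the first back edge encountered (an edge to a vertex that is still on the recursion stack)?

10->3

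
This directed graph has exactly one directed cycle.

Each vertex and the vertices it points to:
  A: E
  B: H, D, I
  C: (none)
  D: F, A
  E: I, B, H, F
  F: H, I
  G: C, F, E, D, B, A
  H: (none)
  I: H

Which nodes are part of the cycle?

A, B, D, E

DFS with gray/black marking from D:
D gray
  F gray
    H gray
    H black
    I gray
      I→H: H black — skip
    I black
  F black
  A gray
    E gray
      E→I: I black — skip
      B gray
        B→H: H black — skip
        B→D: D is gray → back edge
Back edge closes the cycle D → A → E → B → D; its vertices are {A, B, D, E}.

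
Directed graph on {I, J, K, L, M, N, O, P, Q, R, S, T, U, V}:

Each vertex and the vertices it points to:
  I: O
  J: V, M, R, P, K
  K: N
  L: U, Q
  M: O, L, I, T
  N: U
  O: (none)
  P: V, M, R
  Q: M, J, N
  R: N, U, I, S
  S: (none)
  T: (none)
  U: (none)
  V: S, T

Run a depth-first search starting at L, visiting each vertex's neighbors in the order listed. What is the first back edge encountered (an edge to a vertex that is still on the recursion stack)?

M→L

DFS from L (visiting each vertex's neighbors in the order listed); mark gray on enter, black on exit:
L gray
  U gray
  U black
  Q gray
    M gray
      O gray
      O black
      M→L: L is gray → back edge
First back edge: M → L.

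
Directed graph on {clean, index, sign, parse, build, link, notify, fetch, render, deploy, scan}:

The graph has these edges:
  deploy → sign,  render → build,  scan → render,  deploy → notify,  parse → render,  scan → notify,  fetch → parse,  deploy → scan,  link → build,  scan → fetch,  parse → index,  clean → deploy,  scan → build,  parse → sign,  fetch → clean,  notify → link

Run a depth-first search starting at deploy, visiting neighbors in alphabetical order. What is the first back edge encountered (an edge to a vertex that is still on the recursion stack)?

clean->deploy

DFS from deploy (visiting neighbors in alphabetical order); mark gray on enter, black on exit:
deploy gray
  notify gray
    link gray
      build gray
      build black
    link black
  notify black
  scan gray
    scan→build: build black — skip
    fetch gray
      clean gray
        clean→deploy: deploy is gray → back edge
First back edge: clean → deploy.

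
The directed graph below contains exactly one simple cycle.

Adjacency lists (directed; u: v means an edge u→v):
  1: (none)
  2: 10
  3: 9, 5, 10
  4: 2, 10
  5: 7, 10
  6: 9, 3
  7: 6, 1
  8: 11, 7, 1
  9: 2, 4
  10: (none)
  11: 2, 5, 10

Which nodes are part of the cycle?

DFS with gray/black marking from 7:
7 gray
  6 gray
    9 gray
      2 gray
        10 gray
        10 black
      2 black
      4 gray
        4→2: 2 black — skip
        4→10: 10 black — skip
      4 black
    9 black
    3 gray
      3→9: 9 black — skip
      5 gray
        5→7: 7 is gray → back edge
Back edge closes the cycle 7 → 6 → 3 → 5 → 7; its vertices are {3, 5, 6, 7}.

3, 5, 6, 7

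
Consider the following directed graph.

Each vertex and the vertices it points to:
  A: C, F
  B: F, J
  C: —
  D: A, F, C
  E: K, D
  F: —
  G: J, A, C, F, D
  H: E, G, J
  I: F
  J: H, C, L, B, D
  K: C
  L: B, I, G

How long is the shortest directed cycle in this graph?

2

For each vertex v, BFS finds the shortest path from v back to v.
The shortest such closed walk is J → B → J, length 2.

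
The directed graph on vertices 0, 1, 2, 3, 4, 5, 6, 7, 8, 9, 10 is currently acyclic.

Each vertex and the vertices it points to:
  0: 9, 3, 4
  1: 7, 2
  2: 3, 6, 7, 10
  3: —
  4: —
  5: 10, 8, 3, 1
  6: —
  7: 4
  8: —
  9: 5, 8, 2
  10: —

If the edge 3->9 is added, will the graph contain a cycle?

Yes

Adding 3→9 creates a cycle iff 9 can already reach 3.
Path from 9: 9 → 5 → 3.
So 9 → … → 3 → 9 is a cycle.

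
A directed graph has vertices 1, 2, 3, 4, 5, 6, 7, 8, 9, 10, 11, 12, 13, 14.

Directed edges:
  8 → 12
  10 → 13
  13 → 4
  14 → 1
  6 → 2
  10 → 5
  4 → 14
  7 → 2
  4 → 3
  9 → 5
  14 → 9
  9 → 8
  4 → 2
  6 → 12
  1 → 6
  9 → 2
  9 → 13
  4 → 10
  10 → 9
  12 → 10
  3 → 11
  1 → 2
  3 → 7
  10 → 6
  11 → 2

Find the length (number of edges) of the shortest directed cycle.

For each vertex v, BFS finds the shortest path from v back to v.
The shortest such closed walk is 4 → 10 → 13 → 4, length 3.

3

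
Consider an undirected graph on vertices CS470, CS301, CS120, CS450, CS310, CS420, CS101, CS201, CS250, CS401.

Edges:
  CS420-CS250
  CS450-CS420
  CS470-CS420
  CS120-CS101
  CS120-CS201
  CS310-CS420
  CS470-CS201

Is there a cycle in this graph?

No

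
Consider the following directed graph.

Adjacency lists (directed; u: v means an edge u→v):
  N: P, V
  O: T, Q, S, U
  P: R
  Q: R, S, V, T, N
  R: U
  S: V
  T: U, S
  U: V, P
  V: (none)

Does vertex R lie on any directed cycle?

Yes

R is on a cycle iff R can reach itself via ≥1 edge.
R → U → P → R — yes.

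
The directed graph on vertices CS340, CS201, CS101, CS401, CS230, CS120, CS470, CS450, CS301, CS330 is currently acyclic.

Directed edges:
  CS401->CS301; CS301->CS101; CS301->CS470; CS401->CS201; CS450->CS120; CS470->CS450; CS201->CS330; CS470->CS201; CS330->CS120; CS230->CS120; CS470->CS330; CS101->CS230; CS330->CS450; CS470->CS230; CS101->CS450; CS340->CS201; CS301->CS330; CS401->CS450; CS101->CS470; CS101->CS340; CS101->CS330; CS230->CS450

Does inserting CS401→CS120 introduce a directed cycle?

No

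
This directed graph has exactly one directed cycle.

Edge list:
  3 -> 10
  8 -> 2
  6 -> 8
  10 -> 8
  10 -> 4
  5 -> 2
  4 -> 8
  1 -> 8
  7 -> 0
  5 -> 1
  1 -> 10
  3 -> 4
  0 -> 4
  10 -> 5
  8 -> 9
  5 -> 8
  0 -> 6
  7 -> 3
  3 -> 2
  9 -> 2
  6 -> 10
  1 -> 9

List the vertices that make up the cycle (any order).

DFS with gray/black marking from 10:
10 gray
  8 gray
    9 gray
      2 gray
      2 black
    9 black
    8→2: 2 black — skip
  8 black
  5 gray
    5→8: 8 black — skip
    5→2: 2 black — skip
    1 gray
      1→10: 10 is gray → back edge
Back edge closes the cycle 10 → 5 → 1 → 10; its vertices are {1, 5, 10}.

1, 5, 10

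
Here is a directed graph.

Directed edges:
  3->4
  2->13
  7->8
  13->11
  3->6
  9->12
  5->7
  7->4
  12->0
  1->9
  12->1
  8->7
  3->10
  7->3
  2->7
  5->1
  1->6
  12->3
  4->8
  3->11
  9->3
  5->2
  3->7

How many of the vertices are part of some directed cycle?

A vertex is on a directed cycle iff it belongs to a strongly connected component of size ≥ 2 (or has a self-loop).
The vertices on cycles are {1, 3, 4, 7, 8, 9, 12} — 7 in total.

7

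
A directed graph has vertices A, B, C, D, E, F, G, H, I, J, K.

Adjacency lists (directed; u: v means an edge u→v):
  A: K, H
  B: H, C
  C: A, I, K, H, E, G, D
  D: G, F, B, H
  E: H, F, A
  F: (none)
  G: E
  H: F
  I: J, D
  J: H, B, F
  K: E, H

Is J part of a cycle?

J is on a cycle iff J can reach itself via ≥1 edge.
J → B → C → I → J — yes.

Yes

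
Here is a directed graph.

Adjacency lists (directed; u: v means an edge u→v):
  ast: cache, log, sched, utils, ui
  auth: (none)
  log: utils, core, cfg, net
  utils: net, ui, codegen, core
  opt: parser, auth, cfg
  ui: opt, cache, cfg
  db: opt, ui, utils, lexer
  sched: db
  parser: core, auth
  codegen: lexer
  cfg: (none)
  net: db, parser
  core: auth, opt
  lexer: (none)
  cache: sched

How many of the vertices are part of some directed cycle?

9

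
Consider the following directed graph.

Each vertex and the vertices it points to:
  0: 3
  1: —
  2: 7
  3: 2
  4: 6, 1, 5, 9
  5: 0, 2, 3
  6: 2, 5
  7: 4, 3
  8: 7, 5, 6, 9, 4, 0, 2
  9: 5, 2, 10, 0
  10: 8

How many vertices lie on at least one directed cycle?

10

A vertex is on a directed cycle iff it belongs to a strongly connected component of size ≥ 2 (or has a self-loop).
The vertices on cycles are {0, 2, 3, 4, 5, 6, 7, 8, 9, 10} — 10 in total.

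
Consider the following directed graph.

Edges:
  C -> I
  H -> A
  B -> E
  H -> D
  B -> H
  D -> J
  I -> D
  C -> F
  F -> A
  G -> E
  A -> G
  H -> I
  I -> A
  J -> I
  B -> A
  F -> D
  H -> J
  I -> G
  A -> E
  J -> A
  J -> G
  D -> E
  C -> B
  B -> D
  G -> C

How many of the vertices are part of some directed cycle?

9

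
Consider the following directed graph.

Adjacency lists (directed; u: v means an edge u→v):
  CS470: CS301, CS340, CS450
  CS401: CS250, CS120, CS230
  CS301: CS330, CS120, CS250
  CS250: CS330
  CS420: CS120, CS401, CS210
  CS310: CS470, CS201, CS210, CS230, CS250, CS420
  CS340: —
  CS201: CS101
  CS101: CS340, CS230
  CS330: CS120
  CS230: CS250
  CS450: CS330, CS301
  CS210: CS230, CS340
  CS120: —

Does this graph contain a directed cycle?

DFS with white/gray/black marking, starting from CS470:
CS470 gray
  CS301 gray
    CS330 gray
      CS120 gray
      CS120 black
    CS330 black
    CS301→CS120: CS120 black — skip
    CS250 gray
      CS250→CS330: CS330 black — skip
    CS250 black
  CS301 black
  CS340 gray
  CS340 black
  CS450 gray
    CS450→CS330: CS330 black — skip
    CS450→CS301: CS301 black — skip
  CS450 black
CS470 black
CS401 gray
  CS401→CS250: CS250 black — skip
  CS401→CS120: CS120 black — skip
  CS230 gray
    CS230→CS250: CS250 black — skip
  CS230 black
CS401 black
CS420 gray
  CS420→CS120: CS120 black — skip
  CS420→CS401: CS401 black — skip
  CS210 gray
    CS210→CS230: CS230 black — skip
    CS210→CS340: CS340 black — skip
  CS210 black
CS420 black
CS310 gray
  CS310→CS470: CS470 black — skip
  CS201 gray
    CS101 gray
      CS101→CS340: CS340 black — skip
      CS101→CS230: CS230 black — skip
    CS101 black
  CS201 black
  CS310→CS210: CS210 black — skip
  CS310→CS230: CS230 black — skip
  CS310→CS250: CS250 black — skip
  CS310→CS420: CS420 black — skip
CS310 black
Every edge goes to a white or black vertex — no back edge, so the graph is acyclic.

No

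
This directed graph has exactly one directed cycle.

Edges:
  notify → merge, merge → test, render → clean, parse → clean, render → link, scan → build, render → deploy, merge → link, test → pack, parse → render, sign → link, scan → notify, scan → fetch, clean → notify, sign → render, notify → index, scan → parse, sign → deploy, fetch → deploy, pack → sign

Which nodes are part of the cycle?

DFS with gray/black marking from notify:
notify gray
  index gray
  index black
  merge gray
    test gray
      pack gray
        sign gray
          link gray
          link black
          deploy gray
          deploy black
          render gray
            render→deploy: deploy black — skip
            clean gray
              clean→notify: notify is gray → back edge
Back edge closes the cycle notify → merge → test → pack → sign → render → clean → notify; its vertices are {pack, sign, test, clean, merge, notify, render}.

pack, sign, test, clean, merge, notify, render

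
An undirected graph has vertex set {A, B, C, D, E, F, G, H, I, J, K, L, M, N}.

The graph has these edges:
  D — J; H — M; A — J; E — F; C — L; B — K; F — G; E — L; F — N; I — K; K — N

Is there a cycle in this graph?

No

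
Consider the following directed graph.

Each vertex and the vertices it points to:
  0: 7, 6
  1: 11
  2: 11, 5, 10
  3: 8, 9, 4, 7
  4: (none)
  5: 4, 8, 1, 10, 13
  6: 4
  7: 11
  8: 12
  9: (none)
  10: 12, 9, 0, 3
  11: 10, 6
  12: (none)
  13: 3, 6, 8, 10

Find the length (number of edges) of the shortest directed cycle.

4

For each vertex v, BFS finds the shortest path from v back to v.
The shortest such closed walk is 3 → 7 → 11 → 10 → 3, length 4.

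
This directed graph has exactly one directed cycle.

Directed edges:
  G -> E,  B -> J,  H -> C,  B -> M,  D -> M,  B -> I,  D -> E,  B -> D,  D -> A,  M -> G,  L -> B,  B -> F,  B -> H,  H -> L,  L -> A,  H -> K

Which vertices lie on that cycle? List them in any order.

DFS with gray/black marking from H:
H gray
  L gray
    A gray
    A black
    B gray
      J gray
      J black
      M gray
        G gray
          E gray
          E black
        G black
      M black
      D gray
        D→M: M black — skip
        D→A: A black — skip
        D→E: E black — skip
      D black
      I gray
      I black
      F gray
      F black
      B→H: H is gray → back edge
Back edge closes the cycle H → L → B → H; its vertices are {B, H, L}.

B, H, L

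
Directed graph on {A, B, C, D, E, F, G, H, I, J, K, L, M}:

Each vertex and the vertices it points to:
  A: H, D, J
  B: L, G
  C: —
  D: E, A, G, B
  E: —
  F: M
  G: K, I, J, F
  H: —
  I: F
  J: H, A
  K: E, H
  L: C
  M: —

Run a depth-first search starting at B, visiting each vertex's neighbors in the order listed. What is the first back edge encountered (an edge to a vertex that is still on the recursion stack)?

D->A

DFS from B (visiting each vertex's neighbors in the order listed); mark gray on enter, black on exit:
B gray
  L gray
    C gray
    C black
  L black
  G gray
    K gray
      E gray
      E black
      H gray
      H black
    K black
    I gray
      F gray
        M gray
        M black
      F black
    I black
    J gray
      J→H: H black — skip
      A gray
        A→H: H black — skip
        D gray
          D→E: E black — skip
          D→A: A is gray → back edge
First back edge: D → A.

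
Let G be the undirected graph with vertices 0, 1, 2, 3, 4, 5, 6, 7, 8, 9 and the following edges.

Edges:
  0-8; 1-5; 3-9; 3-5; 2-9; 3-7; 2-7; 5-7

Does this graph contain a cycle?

Yes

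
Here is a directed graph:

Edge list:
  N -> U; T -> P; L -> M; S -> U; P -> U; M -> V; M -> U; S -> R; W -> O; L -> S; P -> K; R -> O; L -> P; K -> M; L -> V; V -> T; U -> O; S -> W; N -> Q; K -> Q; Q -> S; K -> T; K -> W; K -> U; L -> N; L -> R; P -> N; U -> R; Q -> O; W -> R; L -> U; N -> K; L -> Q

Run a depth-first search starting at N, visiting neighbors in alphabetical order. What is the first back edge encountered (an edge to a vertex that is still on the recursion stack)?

P→K

DFS from N (visiting neighbors in alphabetical order); mark gray on enter, black on exit:
N gray
  K gray
    M gray
      U gray
        O gray
        O black
        R gray
          R→O: O black — skip
        R black
      U black
      V gray
        T gray
          P gray
            P→K: K is gray → back edge
First back edge: P → K.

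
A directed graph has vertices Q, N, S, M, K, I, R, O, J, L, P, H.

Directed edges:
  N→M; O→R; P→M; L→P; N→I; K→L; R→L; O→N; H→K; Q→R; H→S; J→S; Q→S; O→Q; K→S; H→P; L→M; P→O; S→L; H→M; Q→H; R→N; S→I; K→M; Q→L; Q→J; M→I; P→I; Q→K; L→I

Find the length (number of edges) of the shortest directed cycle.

For each vertex v, BFS finds the shortest path from v back to v.
The shortest such closed walk is P → O → R → L → P, length 4.

4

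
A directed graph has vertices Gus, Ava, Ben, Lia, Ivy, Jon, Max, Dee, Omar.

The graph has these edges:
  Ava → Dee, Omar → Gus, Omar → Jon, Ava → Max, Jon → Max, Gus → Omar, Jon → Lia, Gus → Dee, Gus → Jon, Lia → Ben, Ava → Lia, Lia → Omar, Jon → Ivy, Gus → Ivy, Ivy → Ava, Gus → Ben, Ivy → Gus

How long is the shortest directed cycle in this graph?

2

For each vertex v, BFS finds the shortest path from v back to v.
The shortest such closed walk is Ivy → Gus → Ivy, length 2.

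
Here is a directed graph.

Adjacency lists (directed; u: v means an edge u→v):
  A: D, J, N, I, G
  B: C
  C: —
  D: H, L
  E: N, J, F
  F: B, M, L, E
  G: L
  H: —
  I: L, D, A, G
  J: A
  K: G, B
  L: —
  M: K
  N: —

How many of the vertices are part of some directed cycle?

5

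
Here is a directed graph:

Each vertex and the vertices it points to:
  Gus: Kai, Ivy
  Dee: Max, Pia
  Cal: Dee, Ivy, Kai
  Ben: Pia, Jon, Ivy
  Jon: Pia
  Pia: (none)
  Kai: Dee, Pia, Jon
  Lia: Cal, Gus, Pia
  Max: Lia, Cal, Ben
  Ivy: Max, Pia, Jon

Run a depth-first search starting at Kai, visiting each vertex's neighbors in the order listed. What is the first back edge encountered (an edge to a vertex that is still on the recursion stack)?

DFS from Kai (visiting each vertex's neighbors in the order listed); mark gray on enter, black on exit:
Kai gray
  Dee gray
    Max gray
      Lia gray
        Cal gray
          Cal→Dee: Dee is gray → back edge
First back edge: Cal → Dee.

Cal->Dee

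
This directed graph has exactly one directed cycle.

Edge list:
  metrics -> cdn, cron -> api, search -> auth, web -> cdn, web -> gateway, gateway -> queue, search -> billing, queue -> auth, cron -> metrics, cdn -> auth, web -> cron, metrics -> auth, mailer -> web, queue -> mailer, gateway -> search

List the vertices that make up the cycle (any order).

web, queue, mailer, gateway

DFS with gray/black marking from web:
web gray
  cdn gray
    auth gray
    auth black
  cdn black
  cron gray
    api gray
    api black
    metrics gray
      metrics→auth: auth black — skip
      metrics→cdn: cdn black — skip
    metrics black
  cron black
  gateway gray
    search gray
      search→auth: auth black — skip
      billing gray
      billing black
    search black
    queue gray
      mailer gray
        mailer→web: web is gray → back edge
Back edge closes the cycle web → gateway → queue → mailer → web; its vertices are {web, queue, mailer, gateway}.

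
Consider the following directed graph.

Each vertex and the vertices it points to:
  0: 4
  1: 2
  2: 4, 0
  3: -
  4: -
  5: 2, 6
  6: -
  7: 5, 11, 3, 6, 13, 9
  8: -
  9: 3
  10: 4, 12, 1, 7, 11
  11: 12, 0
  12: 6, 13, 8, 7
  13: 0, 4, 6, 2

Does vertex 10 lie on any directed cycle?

10 lies on a cycle iff there is a path from 10 back to itself.
Exploring from 10, it never reaches itself; equivalently, its strongly connected component is a singleton.

No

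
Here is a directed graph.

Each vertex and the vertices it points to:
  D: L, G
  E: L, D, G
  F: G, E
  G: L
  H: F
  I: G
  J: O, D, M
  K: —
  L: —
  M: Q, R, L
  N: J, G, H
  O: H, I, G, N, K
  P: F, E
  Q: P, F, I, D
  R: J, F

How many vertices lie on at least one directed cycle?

5

A vertex is on a directed cycle iff it belongs to a strongly connected component of size ≥ 2 (or has a self-loop).
The vertices on cycles are {J, M, N, O, R} — 5 in total.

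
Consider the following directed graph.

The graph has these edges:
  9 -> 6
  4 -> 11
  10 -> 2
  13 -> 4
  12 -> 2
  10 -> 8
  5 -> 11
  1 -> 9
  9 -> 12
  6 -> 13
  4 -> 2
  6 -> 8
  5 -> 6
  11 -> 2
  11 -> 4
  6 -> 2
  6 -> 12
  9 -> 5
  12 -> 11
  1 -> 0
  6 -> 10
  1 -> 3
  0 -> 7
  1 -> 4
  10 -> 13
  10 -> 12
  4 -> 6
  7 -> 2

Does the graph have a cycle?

Yes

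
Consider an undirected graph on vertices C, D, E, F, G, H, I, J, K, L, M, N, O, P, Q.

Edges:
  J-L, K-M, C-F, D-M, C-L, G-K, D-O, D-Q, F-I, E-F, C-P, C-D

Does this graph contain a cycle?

DFS, tracking each vertex's parent; an edge to a visited non-parent vertex closes a cycle.
Start from P:
visit P (parent –)
  visit C (parent P)
    visit L (parent C)
      visit J (parent L)
        J–L: parent, skip
      L–C: parent, skip
    C–P: parent, skip
    visit D (parent C)
      visit O (parent D)
        O–D: parent, skip
      D–C: parent, skip
      visit Q (parent D)
        Q–D: parent, skip
      visit M (parent D)
        visit K (parent M)
          K–M: parent, skip
          visit G (parent K)
            G–K: parent, skip
        M–D: parent, skip
    visit F (parent C)
      F–C: parent, skip
      visit I (parent F)
        I–F: parent, skip
      visit E (parent F)
        E–F: parent, skip
visit H (parent –)
visit N (parent –)
No non-parent visited neighbor found — the graph is a forest.

No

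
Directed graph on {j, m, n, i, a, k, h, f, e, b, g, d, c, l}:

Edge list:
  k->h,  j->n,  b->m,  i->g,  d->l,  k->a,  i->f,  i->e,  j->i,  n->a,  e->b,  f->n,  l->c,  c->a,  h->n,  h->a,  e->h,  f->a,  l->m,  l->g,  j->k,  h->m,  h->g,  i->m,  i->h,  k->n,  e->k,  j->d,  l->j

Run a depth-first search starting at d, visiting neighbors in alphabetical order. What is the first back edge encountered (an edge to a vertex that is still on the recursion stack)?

DFS from d (visiting neighbors in alphabetical order); mark gray on enter, black on exit:
d gray
  l gray
    c gray
      a gray
      a black
    c black
    g gray
    g black
    j gray
      j→d: d is gray → back edge
First back edge: j → d.

j→d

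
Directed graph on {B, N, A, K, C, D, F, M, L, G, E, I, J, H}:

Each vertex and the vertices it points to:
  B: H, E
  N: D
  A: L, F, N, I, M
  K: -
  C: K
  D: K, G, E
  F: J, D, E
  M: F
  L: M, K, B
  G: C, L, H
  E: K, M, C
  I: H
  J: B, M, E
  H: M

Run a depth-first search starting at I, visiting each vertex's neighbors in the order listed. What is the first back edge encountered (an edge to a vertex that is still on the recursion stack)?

DFS from I (visiting each vertex's neighbors in the order listed); mark gray on enter, black on exit:
I gray
  H gray
    M gray
      F gray
        J gray
          B gray
            B→H: H is gray → back edge
First back edge: B → H.

B->H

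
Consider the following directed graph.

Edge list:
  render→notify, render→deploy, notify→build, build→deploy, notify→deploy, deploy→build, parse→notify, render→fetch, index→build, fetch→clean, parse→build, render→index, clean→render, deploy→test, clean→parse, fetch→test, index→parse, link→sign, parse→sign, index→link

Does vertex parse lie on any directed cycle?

No

parse lies on a cycle iff there is a path from parse back to itself.
Exploring from parse, it never reaches itself; equivalently, its strongly connected component is a singleton.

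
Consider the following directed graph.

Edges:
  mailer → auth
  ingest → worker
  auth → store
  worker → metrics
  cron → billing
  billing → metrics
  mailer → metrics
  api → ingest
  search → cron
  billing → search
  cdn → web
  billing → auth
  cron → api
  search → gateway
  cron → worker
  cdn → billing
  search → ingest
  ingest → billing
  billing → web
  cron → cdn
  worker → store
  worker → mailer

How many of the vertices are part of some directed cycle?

6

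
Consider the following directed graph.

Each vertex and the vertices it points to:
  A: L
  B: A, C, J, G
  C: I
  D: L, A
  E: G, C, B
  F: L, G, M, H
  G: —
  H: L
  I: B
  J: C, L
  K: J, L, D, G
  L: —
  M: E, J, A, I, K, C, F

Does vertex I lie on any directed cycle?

Yes

I is on a cycle iff I can reach itself via ≥1 edge.
I → B → C → I — yes.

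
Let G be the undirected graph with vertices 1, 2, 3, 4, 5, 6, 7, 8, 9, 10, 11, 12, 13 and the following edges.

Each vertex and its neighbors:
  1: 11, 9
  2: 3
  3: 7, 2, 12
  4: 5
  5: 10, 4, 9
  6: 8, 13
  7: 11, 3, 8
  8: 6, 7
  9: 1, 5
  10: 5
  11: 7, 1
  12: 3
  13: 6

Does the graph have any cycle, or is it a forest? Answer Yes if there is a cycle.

No

DFS, tracking each vertex's parent; an edge to a visited non-parent vertex closes a cycle.
Start from 1:
visit 1 (parent –)
  visit 11 (parent 1)
    visit 7 (parent 11)
      7–11: parent, skip
      visit 3 (parent 7)
        3–7: parent, skip
        visit 2 (parent 3)
          2–3: parent, skip
        visit 12 (parent 3)
          12–3: parent, skip
      visit 8 (parent 7)
        visit 6 (parent 8)
          6–8: parent, skip
          visit 13 (parent 6)
            13–6: parent, skip
        8–7: parent, skip
    11–1: parent, skip
  visit 9 (parent 1)
    9–1: parent, skip
    visit 5 (parent 9)
      visit 10 (parent 5)
        10–5: parent, skip
      visit 4 (parent 5)
        4–5: parent, skip
      5–9: parent, skip
No non-parent visited neighbor found — the graph is a forest.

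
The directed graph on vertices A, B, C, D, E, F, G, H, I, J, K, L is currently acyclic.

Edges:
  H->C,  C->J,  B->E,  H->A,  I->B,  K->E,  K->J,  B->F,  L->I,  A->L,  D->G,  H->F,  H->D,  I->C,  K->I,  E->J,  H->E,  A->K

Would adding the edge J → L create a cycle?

Yes

Adding J→L creates a cycle iff L can already reach J.
Path from L: L → I → C → J.
So L → … → J → L is a cycle.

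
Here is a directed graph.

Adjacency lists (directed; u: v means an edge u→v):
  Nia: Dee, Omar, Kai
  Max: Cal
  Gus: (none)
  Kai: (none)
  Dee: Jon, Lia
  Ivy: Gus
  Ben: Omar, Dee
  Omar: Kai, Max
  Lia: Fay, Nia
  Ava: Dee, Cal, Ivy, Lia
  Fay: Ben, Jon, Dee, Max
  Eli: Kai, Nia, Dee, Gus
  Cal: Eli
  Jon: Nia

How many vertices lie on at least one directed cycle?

10

A vertex is on a directed cycle iff it belongs to a strongly connected component of size ≥ 2 (or has a self-loop).
The vertices on cycles are {Ben, Cal, Dee, Eli, Fay, Jon, Lia, Max, Nia, Omar} — 10 in total.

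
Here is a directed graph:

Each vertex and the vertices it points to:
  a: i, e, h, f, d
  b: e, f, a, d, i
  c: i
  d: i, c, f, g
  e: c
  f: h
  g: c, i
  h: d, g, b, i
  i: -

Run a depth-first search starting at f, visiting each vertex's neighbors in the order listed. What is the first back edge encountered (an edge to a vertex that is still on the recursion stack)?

DFS from f (visiting each vertex's neighbors in the order listed); mark gray on enter, black on exit:
f gray
  h gray
    d gray
      i gray
      i black
      c gray
        c→i: i black — skip
      c black
      d→f: f is gray → back edge
First back edge: d → f.

d→f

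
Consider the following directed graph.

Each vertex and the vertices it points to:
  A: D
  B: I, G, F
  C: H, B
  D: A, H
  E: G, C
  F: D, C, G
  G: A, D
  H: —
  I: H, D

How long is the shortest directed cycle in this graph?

For each vertex v, BFS finds the shortest path from v back to v.
The shortest such closed walk is A → D → A, length 2.

2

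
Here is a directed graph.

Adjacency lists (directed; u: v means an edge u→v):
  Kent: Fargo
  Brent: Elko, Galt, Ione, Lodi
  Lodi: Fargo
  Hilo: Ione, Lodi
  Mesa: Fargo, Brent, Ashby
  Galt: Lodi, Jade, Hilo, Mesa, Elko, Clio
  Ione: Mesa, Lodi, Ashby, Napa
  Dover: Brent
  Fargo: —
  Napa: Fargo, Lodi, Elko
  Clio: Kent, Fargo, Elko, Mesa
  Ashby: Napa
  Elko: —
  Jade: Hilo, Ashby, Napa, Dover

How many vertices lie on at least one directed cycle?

8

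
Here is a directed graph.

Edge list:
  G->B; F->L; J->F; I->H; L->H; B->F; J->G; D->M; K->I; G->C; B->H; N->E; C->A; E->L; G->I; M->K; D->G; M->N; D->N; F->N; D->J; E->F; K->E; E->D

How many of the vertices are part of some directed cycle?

9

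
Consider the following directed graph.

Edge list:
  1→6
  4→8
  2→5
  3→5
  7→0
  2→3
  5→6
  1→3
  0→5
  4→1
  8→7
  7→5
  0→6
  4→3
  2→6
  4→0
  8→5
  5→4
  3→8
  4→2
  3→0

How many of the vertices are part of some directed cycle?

A vertex is on a directed cycle iff it belongs to a strongly connected component of size ≥ 2 (or has a self-loop).
The vertices on cycles are {0, 1, 2, 3, 4, 5, 7, 8} — 8 in total.

8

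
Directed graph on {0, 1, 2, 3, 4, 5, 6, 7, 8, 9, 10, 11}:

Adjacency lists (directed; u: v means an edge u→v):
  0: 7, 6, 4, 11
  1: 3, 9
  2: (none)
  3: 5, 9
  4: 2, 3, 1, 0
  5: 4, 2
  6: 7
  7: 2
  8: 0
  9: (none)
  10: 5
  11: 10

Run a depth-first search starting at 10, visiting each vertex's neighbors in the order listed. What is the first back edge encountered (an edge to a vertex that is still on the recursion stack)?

3->5

DFS from 10 (visiting each vertex's neighbors in the order listed); mark gray on enter, black on exit:
10 gray
  5 gray
    4 gray
      2 gray
      2 black
      3 gray
        3→5: 5 is gray → back edge
First back edge: 3 → 5.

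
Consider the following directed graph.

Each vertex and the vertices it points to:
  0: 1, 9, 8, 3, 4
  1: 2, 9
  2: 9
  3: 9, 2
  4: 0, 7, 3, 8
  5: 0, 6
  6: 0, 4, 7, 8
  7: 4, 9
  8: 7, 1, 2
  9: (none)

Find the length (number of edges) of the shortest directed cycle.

2

For each vertex v, BFS finds the shortest path from v back to v.
The shortest such closed walk is 4 → 0 → 4, length 2.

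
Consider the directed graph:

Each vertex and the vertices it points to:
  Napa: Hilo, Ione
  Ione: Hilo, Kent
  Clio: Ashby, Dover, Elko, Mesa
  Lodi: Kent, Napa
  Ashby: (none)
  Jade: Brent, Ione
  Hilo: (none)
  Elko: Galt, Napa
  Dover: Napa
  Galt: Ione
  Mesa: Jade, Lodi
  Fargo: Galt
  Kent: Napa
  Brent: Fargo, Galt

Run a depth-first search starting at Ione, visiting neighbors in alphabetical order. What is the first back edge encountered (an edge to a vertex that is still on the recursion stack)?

Napa→Ione

DFS from Ione (visiting neighbors in alphabetical order); mark gray on enter, black on exit:
Ione gray
  Hilo gray
  Hilo black
  Kent gray
    Napa gray
      Napa→Hilo: Hilo black — skip
      Napa→Ione: Ione is gray → back edge
First back edge: Napa → Ione.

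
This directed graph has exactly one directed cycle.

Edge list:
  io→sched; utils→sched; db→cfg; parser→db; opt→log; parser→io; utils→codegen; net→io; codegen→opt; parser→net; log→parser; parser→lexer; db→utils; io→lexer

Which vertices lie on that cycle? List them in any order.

DFS with gray/black marking from log:
log gray
  parser gray
    io gray
      sched gray
      sched black
      lexer gray
      lexer black
    io black
    db gray
      utils gray
        utils→sched: sched black — skip
        codegen gray
          opt gray
            opt→log: log is gray → back edge
Back edge closes the cycle log → parser → db → utils → codegen → opt → log; its vertices are {db, log, opt, utils, parser, codegen}.

db, log, opt, utils, parser, codegen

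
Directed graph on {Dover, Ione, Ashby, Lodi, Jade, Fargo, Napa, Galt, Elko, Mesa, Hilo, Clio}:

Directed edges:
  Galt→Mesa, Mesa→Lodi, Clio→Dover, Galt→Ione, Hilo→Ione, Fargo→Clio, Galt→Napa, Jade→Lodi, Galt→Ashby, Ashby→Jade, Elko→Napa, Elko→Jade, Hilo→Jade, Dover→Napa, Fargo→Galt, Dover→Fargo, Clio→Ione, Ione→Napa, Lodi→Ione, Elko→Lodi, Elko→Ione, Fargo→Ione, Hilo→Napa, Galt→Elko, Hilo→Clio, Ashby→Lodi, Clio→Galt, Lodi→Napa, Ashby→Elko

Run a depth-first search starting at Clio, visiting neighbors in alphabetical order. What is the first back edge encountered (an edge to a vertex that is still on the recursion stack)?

Fargo→Clio

DFS from Clio (visiting neighbors in alphabetical order); mark gray on enter, black on exit:
Clio gray
  Dover gray
    Fargo gray
      Fargo→Clio: Clio is gray → back edge
First back edge: Fargo → Clio.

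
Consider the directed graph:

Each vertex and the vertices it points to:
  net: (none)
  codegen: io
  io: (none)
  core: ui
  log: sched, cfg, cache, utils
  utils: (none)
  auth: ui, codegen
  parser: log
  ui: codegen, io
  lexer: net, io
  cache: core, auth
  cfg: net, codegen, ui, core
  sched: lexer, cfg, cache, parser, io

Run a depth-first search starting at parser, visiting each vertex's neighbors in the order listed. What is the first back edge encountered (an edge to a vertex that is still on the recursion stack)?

DFS from parser (visiting each vertex's neighbors in the order listed); mark gray on enter, black on exit:
parser gray
  log gray
    sched gray
      lexer gray
        net gray
        net black
        io gray
        io black
      lexer black
      cfg gray
        cfg→net: net black — skip
        codegen gray
          codegen→io: io black — skip
        codegen black
        ui gray
          ui→codegen: codegen black — skip
          ui→io: io black — skip
        ui black
        core gray
          core→ui: ui black — skip
        core black
      cfg black
      cache gray
        cache→core: core black — skip
        auth gray
          auth→ui: ui black — skip
          auth→codegen: codegen black — skip
        auth black
      cache black
      sched→parser: parser is gray → back edge
First back edge: sched → parser.

sched→parser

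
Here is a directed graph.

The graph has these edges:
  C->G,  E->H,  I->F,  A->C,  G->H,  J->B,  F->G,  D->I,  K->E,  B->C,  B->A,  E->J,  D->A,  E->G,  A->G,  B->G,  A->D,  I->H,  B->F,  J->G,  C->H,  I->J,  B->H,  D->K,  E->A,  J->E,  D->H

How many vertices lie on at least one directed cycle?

A vertex is on a directed cycle iff it belongs to a strongly connected component of size ≥ 2 (or has a self-loop).
The vertices on cycles are {A, B, D, E, I, J, K} — 7 in total.

7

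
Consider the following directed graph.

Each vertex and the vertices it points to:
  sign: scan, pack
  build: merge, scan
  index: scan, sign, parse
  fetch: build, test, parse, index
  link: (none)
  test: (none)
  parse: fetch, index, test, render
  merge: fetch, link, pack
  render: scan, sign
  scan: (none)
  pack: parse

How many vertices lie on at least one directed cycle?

8

A vertex is on a directed cycle iff it belongs to a strongly connected component of size ≥ 2 (or has a self-loop).
The vertices on cycles are {pack, sign, build, fetch, index, merge, parse, render} — 8 in total.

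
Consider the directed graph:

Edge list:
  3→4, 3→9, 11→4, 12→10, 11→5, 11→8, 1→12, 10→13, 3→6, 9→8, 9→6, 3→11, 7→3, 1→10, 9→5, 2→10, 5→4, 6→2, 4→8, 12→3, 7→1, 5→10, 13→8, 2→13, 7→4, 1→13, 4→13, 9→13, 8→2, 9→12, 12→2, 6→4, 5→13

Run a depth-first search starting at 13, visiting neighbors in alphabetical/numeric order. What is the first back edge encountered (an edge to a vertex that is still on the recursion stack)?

10->13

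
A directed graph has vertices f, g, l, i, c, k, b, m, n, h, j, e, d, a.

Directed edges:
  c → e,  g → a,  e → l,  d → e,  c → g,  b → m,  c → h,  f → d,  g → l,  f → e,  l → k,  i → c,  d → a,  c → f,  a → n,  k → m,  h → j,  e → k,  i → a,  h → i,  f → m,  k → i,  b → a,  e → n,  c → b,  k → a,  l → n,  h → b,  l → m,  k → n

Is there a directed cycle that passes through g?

Yes

g is on a cycle iff g can reach itself via ≥1 edge.
g → l → k → i → c → g — yes.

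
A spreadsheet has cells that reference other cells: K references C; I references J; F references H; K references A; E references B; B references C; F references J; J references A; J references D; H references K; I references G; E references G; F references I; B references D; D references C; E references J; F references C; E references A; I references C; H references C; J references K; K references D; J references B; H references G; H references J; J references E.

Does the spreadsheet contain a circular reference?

Yes

DFS with white/gray/black marking, starting from E:
E gray
  J gray
    K gray
      A gray
      A black
      D gray
        C gray
        C black
      D black
      K→C: C black — skip
    K black
    B gray
      B→D: D black — skip
      B→C: C black — skip
    B black
    J→D: D black — skip
    J→E: E is gray → back edge
Back edge found, so a cycle exists: E → J → E.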